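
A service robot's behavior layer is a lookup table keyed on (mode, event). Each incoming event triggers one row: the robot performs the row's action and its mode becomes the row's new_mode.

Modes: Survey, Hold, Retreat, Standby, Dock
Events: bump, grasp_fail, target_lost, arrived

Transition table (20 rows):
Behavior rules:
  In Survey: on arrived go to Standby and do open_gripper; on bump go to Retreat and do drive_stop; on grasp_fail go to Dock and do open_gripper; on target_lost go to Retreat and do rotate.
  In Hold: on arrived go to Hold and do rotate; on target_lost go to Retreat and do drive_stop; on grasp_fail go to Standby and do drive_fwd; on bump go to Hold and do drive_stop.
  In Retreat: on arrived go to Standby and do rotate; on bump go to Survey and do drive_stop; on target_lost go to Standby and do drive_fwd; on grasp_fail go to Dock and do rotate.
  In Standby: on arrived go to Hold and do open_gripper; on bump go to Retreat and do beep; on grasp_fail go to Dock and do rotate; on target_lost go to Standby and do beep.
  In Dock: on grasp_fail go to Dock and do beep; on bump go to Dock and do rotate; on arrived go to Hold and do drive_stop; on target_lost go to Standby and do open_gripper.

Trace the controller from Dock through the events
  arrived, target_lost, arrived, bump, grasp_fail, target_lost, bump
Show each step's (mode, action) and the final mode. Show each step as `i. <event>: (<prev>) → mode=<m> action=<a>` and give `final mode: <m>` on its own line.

1. arrived: (Dock) → mode=Hold action=drive_stop
2. target_lost: (Hold) → mode=Retreat action=drive_stop
3. arrived: (Retreat) → mode=Standby action=rotate
4. bump: (Standby) → mode=Retreat action=beep
5. grasp_fail: (Retreat) → mode=Dock action=rotate
6. target_lost: (Dock) → mode=Standby action=open_gripper
7. bump: (Standby) → mode=Retreat action=beep

final mode: Retreat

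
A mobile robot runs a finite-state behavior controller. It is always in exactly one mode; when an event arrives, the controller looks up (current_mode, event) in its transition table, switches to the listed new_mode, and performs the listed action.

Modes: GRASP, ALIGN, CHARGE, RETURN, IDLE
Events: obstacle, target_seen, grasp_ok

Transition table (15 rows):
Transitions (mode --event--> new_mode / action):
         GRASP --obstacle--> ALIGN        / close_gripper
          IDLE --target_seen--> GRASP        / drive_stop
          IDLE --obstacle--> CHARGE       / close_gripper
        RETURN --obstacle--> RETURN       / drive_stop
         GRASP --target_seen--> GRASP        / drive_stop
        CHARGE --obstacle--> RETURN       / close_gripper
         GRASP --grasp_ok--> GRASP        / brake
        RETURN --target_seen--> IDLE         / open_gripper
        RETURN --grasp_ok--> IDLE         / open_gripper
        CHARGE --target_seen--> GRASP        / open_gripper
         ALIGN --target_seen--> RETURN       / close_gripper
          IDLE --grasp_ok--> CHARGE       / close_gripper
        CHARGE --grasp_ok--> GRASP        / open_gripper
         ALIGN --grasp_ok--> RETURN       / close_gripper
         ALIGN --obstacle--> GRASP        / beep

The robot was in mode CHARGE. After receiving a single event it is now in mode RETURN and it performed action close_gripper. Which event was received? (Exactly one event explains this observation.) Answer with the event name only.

obstacle

try obstacle: (CHARGE, obstacle) → (RETURN, close_gripper)  ← matches
try target_seen: (CHARGE, target_seen) → (GRASP, open_gripper)
try grasp_ok: (CHARGE, grasp_ok) → (GRASP, open_gripper)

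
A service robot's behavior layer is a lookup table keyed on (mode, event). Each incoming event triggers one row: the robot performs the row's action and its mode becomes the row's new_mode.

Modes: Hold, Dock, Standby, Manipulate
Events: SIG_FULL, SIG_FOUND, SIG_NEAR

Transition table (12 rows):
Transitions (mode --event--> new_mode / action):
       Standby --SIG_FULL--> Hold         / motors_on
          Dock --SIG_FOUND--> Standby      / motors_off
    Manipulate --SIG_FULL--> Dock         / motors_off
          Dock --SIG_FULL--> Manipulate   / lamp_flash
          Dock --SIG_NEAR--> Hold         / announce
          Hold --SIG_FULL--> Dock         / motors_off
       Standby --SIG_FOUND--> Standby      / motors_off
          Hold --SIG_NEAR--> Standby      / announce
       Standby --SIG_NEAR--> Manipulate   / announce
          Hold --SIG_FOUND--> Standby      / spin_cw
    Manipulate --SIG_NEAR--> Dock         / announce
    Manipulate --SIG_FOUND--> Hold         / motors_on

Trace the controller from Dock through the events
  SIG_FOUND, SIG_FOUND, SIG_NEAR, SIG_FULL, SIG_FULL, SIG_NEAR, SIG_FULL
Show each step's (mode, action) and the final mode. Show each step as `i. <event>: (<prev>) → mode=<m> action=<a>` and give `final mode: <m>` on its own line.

1. SIG_FOUND: (Dock) → mode=Standby action=motors_off
2. SIG_FOUND: (Standby) → mode=Standby action=motors_off
3. SIG_NEAR: (Standby) → mode=Manipulate action=announce
4. SIG_FULL: (Manipulate) → mode=Dock action=motors_off
5. SIG_FULL: (Dock) → mode=Manipulate action=lamp_flash
6. SIG_NEAR: (Manipulate) → mode=Dock action=announce
7. SIG_FULL: (Dock) → mode=Manipulate action=lamp_flash

final mode: Manipulate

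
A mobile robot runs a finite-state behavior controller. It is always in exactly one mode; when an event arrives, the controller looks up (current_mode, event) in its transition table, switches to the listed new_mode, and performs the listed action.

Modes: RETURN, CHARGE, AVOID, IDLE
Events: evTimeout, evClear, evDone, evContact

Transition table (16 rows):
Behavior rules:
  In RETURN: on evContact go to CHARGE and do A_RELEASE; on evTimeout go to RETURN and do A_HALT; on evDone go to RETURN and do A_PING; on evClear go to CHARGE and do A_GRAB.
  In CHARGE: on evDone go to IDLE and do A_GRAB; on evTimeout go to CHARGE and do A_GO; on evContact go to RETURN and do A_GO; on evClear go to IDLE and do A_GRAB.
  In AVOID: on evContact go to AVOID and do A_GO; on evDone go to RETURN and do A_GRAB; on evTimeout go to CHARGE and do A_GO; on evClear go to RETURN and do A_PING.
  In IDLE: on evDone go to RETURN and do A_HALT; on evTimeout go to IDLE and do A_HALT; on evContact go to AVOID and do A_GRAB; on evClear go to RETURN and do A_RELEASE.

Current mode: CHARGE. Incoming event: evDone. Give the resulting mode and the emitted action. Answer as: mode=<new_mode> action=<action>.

mode=IDLE action=A_GRAB

current mode = CHARGE; filter table to that mode:
  (CHARGE, evDone) → (IDLE, A_GRAB)  ← event matches
  (CHARGE, evTimeout) → (CHARGE, A_GO)
  (CHARGE, evContact) → (RETURN, A_GO)
  (CHARGE, evClear) → (IDLE, A_GRAB)
event = evDone selects (IDLE, A_GRAB)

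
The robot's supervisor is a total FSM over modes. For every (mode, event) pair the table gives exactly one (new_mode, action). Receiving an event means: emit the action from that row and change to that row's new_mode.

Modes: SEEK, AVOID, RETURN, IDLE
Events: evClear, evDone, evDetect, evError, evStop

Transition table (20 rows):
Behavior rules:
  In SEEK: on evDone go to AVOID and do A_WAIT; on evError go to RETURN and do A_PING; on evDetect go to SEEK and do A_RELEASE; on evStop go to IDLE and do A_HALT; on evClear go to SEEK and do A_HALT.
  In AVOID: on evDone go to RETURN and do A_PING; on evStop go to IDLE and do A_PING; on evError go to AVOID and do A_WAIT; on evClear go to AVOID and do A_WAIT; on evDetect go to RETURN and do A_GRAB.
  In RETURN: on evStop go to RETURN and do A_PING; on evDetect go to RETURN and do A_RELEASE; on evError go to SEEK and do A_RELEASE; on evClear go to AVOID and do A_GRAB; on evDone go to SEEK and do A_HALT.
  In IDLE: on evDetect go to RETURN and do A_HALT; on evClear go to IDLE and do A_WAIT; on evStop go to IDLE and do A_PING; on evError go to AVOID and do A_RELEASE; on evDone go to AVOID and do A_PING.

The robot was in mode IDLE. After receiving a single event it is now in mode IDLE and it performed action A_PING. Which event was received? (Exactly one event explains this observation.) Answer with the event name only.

evStop

try evClear: (IDLE, evClear) → (IDLE, A_WAIT)
try evDone: (IDLE, evDone) → (AVOID, A_PING)
try evDetect: (IDLE, evDetect) → (RETURN, A_HALT)
try evError: (IDLE, evError) → (AVOID, A_RELEASE)
try evStop: (IDLE, evStop) → (IDLE, A_PING)  ← matches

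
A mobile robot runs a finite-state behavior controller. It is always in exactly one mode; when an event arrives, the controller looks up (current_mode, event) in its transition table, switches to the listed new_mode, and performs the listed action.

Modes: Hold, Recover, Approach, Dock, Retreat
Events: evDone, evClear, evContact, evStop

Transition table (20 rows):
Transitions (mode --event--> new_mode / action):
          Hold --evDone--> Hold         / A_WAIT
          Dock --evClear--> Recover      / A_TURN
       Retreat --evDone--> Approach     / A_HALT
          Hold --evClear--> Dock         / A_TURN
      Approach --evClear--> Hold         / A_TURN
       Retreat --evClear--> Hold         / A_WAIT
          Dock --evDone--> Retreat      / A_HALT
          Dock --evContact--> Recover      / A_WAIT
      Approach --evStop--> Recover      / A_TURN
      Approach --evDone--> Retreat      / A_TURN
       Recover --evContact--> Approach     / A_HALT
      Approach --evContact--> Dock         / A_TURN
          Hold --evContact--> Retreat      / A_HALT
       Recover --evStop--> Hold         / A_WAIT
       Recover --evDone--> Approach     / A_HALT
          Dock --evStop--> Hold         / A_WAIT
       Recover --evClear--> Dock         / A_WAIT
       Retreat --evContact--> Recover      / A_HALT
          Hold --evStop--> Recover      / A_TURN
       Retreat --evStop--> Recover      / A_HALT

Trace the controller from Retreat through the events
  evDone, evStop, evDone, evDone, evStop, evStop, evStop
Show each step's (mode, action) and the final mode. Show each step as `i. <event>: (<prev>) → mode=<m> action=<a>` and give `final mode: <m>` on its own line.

1. evDone: (Retreat) → mode=Approach action=A_HALT
2. evStop: (Approach) → mode=Recover action=A_TURN
3. evDone: (Recover) → mode=Approach action=A_HALT
4. evDone: (Approach) → mode=Retreat action=A_TURN
5. evStop: (Retreat) → mode=Recover action=A_HALT
6. evStop: (Recover) → mode=Hold action=A_WAIT
7. evStop: (Hold) → mode=Recover action=A_TURN

final mode: Recover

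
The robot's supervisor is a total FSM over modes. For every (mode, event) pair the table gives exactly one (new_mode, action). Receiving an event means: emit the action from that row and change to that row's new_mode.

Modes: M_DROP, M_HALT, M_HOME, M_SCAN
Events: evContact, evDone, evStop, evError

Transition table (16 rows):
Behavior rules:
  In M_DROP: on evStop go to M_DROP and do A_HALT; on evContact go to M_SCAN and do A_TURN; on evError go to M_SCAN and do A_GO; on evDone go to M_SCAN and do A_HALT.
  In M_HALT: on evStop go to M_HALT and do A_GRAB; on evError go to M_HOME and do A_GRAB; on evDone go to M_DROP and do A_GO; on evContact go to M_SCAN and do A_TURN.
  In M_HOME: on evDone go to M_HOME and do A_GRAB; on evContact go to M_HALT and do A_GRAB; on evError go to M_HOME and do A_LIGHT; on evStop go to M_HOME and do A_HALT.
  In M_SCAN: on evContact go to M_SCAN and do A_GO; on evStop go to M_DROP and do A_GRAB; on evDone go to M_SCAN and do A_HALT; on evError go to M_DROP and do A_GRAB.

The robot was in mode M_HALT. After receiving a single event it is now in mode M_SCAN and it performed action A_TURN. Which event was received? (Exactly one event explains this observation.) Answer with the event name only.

try evContact: (M_HALT, evContact) → (M_SCAN, A_TURN)  ← matches
try evDone: (M_HALT, evDone) → (M_DROP, A_GO)
try evStop: (M_HALT, evStop) → (M_HALT, A_GRAB)
try evError: (M_HALT, evError) → (M_HOME, A_GRAB)

evContact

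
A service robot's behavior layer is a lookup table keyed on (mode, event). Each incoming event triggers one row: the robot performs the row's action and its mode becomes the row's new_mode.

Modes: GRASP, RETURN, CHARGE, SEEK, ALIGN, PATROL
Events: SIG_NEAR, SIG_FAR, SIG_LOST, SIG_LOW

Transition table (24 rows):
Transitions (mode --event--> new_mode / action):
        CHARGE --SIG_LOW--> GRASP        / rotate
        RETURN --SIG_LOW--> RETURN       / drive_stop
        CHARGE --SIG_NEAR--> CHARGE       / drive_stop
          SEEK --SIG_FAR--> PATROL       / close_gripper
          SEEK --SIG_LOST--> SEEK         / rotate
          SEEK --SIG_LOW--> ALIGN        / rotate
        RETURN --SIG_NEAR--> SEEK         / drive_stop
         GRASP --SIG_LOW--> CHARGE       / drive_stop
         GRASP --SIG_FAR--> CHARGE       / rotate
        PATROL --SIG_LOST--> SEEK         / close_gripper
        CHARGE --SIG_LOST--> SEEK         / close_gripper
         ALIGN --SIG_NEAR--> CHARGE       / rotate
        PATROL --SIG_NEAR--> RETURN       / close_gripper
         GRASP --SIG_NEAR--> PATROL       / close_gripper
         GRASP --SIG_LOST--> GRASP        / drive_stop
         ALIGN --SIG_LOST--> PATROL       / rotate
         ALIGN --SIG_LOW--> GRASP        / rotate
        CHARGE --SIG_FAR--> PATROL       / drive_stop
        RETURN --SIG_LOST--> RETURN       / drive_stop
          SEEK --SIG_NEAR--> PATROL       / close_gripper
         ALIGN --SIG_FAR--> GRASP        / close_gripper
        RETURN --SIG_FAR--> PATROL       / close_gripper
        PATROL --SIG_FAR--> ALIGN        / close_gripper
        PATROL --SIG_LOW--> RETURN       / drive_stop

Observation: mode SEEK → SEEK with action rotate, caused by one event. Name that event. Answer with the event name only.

try SIG_NEAR: (SEEK, SIG_NEAR) → (PATROL, close_gripper)
try SIG_FAR: (SEEK, SIG_FAR) → (PATROL, close_gripper)
try SIG_LOST: (SEEK, SIG_LOST) → (SEEK, rotate)  ← matches
try SIG_LOW: (SEEK, SIG_LOW) → (ALIGN, rotate)

SIG_LOST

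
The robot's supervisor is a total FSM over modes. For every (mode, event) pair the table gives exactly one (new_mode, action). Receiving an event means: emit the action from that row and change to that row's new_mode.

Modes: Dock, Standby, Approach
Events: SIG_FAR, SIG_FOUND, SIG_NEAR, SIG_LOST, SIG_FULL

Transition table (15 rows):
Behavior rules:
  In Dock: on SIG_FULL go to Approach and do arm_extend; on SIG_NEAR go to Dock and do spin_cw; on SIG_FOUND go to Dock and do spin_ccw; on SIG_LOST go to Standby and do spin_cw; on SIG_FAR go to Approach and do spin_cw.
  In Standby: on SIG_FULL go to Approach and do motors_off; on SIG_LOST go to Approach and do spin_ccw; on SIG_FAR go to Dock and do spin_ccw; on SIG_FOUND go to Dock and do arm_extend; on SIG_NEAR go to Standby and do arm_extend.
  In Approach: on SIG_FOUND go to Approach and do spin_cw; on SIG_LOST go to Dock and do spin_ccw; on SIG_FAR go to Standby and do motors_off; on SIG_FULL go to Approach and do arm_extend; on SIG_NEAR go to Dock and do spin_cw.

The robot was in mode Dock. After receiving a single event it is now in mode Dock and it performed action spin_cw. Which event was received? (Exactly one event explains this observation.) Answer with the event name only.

try SIG_FAR: (Dock, SIG_FAR) → (Approach, spin_cw)
try SIG_FOUND: (Dock, SIG_FOUND) → (Dock, spin_ccw)
try SIG_NEAR: (Dock, SIG_NEAR) → (Dock, spin_cw)  ← matches
try SIG_LOST: (Dock, SIG_LOST) → (Standby, spin_cw)
try SIG_FULL: (Dock, SIG_FULL) → (Approach, arm_extend)

SIG_NEAR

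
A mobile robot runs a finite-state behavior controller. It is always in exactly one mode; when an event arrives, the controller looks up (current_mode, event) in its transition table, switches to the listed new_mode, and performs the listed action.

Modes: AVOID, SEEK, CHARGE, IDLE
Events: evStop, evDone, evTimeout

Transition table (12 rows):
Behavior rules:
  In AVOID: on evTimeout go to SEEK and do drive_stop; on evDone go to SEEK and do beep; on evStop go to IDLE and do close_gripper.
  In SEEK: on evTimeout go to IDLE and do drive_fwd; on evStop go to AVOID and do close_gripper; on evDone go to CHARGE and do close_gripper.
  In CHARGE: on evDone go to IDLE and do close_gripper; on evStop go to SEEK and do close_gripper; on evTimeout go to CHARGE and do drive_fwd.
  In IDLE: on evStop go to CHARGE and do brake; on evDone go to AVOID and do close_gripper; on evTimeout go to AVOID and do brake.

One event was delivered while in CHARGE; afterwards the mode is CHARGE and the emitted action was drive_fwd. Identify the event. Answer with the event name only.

evTimeout

try evStop: (CHARGE, evStop) → (SEEK, close_gripper)
try evDone: (CHARGE, evDone) → (IDLE, close_gripper)
try evTimeout: (CHARGE, evTimeout) → (CHARGE, drive_fwd)  ← matches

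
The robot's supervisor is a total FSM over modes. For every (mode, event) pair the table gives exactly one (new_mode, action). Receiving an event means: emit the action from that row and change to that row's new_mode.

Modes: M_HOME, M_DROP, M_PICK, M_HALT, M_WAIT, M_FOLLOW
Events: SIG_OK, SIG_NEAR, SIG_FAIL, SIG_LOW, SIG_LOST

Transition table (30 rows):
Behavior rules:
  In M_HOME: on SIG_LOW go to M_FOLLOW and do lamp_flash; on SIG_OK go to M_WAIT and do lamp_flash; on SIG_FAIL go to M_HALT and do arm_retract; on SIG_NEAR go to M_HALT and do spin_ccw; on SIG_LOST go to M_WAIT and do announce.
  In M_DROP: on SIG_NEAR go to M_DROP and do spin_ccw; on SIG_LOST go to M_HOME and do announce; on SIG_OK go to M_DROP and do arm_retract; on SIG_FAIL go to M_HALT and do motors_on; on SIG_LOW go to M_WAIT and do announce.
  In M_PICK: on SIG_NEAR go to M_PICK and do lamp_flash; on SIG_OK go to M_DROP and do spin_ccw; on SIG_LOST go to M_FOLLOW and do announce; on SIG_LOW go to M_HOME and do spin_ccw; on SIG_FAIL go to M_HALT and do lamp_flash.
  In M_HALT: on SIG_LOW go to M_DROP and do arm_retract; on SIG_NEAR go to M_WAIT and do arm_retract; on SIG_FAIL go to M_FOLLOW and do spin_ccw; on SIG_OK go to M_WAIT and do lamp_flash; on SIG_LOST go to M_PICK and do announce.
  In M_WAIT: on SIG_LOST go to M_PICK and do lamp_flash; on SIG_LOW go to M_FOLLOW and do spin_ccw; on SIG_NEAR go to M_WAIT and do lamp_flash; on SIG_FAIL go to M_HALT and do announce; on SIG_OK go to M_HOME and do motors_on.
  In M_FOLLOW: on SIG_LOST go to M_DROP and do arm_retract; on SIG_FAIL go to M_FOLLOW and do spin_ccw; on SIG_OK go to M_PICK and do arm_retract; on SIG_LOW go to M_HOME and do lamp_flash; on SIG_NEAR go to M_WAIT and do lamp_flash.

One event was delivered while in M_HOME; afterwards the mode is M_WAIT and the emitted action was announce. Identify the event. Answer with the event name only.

try SIG_OK: (M_HOME, SIG_OK) → (M_WAIT, lamp_flash)
try SIG_NEAR: (M_HOME, SIG_NEAR) → (M_HALT, spin_ccw)
try SIG_FAIL: (M_HOME, SIG_FAIL) → (M_HALT, arm_retract)
try SIG_LOW: (M_HOME, SIG_LOW) → (M_FOLLOW, lamp_flash)
try SIG_LOST: (M_HOME, SIG_LOST) → (M_WAIT, announce)  ← matches

SIG_LOST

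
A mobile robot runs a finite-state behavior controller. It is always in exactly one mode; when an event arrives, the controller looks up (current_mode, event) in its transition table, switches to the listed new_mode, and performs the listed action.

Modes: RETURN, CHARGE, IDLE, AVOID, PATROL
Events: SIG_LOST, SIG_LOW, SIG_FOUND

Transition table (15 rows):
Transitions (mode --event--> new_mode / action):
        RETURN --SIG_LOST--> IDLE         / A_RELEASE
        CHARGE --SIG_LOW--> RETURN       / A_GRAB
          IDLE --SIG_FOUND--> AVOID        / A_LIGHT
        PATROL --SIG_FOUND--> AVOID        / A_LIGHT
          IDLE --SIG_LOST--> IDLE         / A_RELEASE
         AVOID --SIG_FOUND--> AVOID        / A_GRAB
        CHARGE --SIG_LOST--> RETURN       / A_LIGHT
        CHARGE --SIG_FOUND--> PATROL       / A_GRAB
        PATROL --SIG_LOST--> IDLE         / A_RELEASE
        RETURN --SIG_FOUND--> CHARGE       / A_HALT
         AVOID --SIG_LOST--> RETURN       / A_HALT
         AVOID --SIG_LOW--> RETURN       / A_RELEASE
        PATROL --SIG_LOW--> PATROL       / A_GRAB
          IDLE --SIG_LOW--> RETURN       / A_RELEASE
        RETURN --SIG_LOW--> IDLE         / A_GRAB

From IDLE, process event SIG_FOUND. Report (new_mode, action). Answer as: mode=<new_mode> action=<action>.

current mode = IDLE; filter table to that mode:
  (IDLE, SIG_FOUND) → (AVOID, A_LIGHT)  ← event matches
  (IDLE, SIG_LOST) → (IDLE, A_RELEASE)
  (IDLE, SIG_LOW) → (RETURN, A_RELEASE)
event = SIG_FOUND selects (AVOID, A_LIGHT)

mode=AVOID action=A_LIGHT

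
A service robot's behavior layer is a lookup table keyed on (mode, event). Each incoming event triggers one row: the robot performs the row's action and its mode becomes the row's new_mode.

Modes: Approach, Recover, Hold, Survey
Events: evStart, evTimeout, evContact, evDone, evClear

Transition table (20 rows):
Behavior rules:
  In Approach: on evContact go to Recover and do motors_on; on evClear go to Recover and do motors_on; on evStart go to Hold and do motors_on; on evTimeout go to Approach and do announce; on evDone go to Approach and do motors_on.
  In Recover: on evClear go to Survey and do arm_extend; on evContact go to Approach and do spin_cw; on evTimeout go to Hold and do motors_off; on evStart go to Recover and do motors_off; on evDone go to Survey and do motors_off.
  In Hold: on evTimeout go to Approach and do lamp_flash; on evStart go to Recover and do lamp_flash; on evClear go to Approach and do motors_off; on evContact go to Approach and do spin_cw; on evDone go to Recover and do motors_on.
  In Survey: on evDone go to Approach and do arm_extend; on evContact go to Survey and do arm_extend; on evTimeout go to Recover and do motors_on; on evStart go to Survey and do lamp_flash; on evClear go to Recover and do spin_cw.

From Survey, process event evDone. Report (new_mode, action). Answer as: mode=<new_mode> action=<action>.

current mode = Survey; filter table to that mode:
  (Survey, evDone) → (Approach, arm_extend)  ← event matches
  (Survey, evContact) → (Survey, arm_extend)
  (Survey, evTimeout) → (Recover, motors_on)
  (Survey, evStart) → (Survey, lamp_flash)
  (Survey, evClear) → (Recover, spin_cw)
event = evDone selects (Approach, arm_extend)

mode=Approach action=arm_extend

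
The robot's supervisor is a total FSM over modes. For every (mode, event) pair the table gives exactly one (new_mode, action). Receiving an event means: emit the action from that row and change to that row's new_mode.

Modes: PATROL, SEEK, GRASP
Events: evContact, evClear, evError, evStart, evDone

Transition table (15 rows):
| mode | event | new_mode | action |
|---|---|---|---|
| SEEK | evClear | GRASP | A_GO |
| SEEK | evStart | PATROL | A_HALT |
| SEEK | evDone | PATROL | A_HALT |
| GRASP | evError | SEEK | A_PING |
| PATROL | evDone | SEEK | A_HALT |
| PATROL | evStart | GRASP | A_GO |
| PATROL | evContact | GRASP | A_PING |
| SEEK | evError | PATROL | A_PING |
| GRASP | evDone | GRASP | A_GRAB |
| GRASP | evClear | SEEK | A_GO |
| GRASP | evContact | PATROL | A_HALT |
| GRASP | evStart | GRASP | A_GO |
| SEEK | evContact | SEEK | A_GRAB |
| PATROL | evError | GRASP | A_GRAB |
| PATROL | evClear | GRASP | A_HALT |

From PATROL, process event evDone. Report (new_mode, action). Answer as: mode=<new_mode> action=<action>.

mode=SEEK action=A_HALT

current mode = PATROL; filter table to that mode:
  (PATROL, evDone) → (SEEK, A_HALT)  ← event matches
  (PATROL, evStart) → (GRASP, A_GO)
  (PATROL, evContact) → (GRASP, A_PING)
  (PATROL, evError) → (GRASP, A_GRAB)
  (PATROL, evClear) → (GRASP, A_HALT)
event = evDone selects (SEEK, A_HALT)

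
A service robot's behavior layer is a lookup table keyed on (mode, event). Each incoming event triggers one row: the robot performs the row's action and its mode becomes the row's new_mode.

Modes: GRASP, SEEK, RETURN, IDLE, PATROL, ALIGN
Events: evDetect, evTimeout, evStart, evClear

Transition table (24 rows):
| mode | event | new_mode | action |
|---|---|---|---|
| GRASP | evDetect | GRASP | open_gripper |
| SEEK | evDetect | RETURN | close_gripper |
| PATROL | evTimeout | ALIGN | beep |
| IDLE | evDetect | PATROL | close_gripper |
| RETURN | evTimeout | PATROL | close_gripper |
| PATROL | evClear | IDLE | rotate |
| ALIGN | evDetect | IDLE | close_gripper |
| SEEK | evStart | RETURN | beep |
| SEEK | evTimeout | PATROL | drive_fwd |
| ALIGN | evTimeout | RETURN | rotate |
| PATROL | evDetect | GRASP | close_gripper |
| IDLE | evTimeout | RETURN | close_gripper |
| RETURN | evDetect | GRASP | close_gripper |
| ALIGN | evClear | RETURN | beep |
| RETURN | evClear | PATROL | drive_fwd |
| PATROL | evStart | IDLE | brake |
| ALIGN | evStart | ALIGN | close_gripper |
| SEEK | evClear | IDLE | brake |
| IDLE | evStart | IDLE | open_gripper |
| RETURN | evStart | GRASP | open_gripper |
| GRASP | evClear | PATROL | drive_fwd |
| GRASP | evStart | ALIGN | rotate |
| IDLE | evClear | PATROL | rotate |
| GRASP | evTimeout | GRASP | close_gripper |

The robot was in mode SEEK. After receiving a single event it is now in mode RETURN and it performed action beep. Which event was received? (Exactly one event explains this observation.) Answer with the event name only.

evStart

try evDetect: (SEEK, evDetect) → (RETURN, close_gripper)
try evTimeout: (SEEK, evTimeout) → (PATROL, drive_fwd)
try evStart: (SEEK, evStart) → (RETURN, beep)  ← matches
try evClear: (SEEK, evClear) → (IDLE, brake)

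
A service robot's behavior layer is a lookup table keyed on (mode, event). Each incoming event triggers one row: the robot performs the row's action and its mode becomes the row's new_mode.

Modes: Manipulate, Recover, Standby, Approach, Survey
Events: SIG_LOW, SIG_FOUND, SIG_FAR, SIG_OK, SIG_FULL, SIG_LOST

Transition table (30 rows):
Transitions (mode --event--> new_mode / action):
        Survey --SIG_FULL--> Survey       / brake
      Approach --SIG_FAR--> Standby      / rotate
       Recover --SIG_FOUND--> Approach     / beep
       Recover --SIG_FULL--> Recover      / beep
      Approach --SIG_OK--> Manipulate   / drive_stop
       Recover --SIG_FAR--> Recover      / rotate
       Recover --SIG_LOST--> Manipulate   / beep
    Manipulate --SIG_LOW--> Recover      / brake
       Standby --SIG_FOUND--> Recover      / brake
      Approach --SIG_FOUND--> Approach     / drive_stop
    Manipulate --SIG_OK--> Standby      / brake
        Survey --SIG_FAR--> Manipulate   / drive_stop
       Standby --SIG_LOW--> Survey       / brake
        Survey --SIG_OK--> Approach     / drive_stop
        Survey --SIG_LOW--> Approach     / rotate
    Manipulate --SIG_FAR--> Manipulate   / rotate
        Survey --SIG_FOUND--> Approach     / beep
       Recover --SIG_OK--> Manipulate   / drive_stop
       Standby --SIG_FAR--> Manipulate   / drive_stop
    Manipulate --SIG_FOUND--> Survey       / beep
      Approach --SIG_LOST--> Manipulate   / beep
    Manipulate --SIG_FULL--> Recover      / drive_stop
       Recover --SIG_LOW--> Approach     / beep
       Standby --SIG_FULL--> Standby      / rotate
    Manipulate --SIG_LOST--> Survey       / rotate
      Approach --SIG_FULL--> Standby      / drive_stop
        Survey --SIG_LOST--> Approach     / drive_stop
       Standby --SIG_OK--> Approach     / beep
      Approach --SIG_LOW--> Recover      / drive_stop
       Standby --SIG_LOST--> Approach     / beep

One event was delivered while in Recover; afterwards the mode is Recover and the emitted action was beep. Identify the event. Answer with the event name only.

try SIG_LOW: (Recover, SIG_LOW) → (Approach, beep)
try SIG_FOUND: (Recover, SIG_FOUND) → (Approach, beep)
try SIG_FAR: (Recover, SIG_FAR) → (Recover, rotate)
try SIG_OK: (Recover, SIG_OK) → (Manipulate, drive_stop)
try SIG_FULL: (Recover, SIG_FULL) → (Recover, beep)  ← matches
try SIG_LOST: (Recover, SIG_LOST) → (Manipulate, beep)

SIG_FULL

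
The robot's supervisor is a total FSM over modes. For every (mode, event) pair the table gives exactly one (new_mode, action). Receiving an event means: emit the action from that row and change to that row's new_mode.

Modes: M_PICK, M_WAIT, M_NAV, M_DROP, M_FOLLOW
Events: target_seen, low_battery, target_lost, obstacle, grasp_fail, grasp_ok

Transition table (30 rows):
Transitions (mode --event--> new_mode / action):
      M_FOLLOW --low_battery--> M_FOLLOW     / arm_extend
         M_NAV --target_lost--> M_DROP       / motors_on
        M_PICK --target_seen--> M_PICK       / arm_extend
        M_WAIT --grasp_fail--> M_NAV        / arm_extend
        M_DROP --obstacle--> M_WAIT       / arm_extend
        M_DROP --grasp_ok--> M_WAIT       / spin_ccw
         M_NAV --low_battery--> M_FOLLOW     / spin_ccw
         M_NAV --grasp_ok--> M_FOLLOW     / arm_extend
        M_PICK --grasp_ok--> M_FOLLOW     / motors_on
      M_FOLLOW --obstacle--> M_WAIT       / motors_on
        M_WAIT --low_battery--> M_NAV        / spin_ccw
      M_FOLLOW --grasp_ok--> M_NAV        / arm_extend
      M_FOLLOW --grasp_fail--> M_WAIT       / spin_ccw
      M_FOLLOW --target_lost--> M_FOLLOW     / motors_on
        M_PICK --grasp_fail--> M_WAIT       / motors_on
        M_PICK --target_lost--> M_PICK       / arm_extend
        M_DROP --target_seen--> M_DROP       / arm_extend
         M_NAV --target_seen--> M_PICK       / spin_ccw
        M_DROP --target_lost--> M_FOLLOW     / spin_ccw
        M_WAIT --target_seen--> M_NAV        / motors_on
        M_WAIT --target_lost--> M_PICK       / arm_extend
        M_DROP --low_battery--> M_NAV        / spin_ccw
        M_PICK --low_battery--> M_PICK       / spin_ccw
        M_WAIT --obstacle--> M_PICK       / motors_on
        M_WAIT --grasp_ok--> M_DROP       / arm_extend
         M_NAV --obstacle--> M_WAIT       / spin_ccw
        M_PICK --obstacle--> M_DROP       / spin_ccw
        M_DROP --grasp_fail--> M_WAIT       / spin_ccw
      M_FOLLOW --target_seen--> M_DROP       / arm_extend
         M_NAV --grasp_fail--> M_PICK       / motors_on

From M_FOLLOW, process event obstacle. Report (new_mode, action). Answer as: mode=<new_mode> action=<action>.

mode=M_WAIT action=motors_on

current mode = M_FOLLOW; filter table to that mode:
  (M_FOLLOW, low_battery) → (M_FOLLOW, arm_extend)
  (M_FOLLOW, obstacle) → (M_WAIT, motors_on)  ← event matches
  (M_FOLLOW, grasp_ok) → (M_NAV, arm_extend)
  (M_FOLLOW, grasp_fail) → (M_WAIT, spin_ccw)
  (M_FOLLOW, target_lost) → (M_FOLLOW, motors_on)
  (M_FOLLOW, target_seen) → (M_DROP, arm_extend)
event = obstacle selects (M_WAIT, motors_on)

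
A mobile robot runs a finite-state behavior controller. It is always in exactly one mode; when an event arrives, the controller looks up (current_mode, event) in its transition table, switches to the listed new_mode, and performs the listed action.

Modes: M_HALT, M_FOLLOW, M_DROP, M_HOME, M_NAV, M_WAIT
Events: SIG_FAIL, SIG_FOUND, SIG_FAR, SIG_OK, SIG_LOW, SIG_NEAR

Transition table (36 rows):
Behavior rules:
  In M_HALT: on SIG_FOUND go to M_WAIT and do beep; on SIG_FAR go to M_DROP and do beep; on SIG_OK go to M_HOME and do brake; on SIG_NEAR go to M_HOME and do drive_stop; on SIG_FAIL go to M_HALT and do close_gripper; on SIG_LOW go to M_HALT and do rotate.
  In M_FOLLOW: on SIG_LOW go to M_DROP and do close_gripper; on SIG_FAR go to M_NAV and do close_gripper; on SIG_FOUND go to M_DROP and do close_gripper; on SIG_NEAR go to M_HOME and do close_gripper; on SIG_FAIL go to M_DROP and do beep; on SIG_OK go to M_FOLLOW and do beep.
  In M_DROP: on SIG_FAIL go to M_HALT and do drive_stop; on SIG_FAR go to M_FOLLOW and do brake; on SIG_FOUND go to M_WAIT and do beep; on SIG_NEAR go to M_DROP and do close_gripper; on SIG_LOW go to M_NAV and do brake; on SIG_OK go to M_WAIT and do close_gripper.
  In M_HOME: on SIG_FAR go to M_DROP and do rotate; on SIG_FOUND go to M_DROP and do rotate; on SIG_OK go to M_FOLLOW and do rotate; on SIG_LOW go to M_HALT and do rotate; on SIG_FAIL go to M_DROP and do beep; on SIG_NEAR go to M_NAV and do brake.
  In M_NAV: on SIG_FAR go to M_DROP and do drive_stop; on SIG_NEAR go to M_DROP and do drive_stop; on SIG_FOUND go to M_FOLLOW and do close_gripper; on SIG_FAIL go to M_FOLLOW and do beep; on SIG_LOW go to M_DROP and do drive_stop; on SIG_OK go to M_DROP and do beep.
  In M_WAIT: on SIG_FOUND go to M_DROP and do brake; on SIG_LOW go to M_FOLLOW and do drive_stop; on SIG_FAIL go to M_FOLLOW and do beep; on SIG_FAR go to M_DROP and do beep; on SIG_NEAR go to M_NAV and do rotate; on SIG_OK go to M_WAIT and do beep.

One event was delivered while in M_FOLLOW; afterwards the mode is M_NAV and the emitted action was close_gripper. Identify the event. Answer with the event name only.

try SIG_FAIL: (M_FOLLOW, SIG_FAIL) → (M_DROP, beep)
try SIG_FOUND: (M_FOLLOW, SIG_FOUND) → (M_DROP, close_gripper)
try SIG_FAR: (M_FOLLOW, SIG_FAR) → (M_NAV, close_gripper)  ← matches
try SIG_OK: (M_FOLLOW, SIG_OK) → (M_FOLLOW, beep)
try SIG_LOW: (M_FOLLOW, SIG_LOW) → (M_DROP, close_gripper)
try SIG_NEAR: (M_FOLLOW, SIG_NEAR) → (M_HOME, close_gripper)

SIG_FAR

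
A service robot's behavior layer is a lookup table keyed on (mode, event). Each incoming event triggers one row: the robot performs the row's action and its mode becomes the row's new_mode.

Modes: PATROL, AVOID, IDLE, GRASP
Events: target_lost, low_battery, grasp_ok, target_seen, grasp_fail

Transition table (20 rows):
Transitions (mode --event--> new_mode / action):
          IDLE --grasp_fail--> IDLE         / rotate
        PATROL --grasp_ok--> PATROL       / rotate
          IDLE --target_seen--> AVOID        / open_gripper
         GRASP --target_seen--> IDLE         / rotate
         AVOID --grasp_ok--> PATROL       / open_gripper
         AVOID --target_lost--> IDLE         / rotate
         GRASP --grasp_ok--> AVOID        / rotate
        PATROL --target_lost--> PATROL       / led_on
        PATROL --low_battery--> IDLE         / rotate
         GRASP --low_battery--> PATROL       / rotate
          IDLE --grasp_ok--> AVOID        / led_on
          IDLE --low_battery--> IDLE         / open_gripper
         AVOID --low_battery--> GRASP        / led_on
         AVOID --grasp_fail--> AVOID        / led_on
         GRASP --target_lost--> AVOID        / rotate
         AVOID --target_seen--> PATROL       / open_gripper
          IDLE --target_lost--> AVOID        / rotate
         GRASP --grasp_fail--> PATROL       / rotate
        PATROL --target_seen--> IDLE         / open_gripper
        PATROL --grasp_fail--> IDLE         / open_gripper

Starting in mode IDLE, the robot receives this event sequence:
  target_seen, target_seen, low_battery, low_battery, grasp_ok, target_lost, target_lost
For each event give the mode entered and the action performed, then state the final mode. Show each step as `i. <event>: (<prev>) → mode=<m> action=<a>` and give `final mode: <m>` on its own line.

1. target_seen: (IDLE) → mode=AVOID action=open_gripper
2. target_seen: (AVOID) → mode=PATROL action=open_gripper
3. low_battery: (PATROL) → mode=IDLE action=rotate
4. low_battery: (IDLE) → mode=IDLE action=open_gripper
5. grasp_ok: (IDLE) → mode=AVOID action=led_on
6. target_lost: (AVOID) → mode=IDLE action=rotate
7. target_lost: (IDLE) → mode=AVOID action=rotate

final mode: AVOID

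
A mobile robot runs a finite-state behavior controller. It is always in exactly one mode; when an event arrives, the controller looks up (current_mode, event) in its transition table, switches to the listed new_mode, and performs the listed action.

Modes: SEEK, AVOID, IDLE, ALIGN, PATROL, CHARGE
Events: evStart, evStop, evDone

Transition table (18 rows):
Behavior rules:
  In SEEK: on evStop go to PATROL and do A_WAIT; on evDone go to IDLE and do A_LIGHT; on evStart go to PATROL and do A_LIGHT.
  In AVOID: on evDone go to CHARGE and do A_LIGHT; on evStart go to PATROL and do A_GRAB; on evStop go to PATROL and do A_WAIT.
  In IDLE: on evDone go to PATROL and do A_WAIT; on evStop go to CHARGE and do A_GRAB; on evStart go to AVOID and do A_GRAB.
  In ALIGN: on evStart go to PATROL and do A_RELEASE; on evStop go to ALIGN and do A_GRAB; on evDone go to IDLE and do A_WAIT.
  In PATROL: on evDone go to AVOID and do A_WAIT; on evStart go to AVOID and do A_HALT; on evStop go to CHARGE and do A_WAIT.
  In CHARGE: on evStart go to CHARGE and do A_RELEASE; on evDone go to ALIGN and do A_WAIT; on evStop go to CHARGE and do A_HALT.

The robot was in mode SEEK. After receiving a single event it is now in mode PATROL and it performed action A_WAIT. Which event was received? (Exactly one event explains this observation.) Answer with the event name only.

evStop

try evStart: (SEEK, evStart) → (PATROL, A_LIGHT)
try evStop: (SEEK, evStop) → (PATROL, A_WAIT)  ← matches
try evDone: (SEEK, evDone) → (IDLE, A_LIGHT)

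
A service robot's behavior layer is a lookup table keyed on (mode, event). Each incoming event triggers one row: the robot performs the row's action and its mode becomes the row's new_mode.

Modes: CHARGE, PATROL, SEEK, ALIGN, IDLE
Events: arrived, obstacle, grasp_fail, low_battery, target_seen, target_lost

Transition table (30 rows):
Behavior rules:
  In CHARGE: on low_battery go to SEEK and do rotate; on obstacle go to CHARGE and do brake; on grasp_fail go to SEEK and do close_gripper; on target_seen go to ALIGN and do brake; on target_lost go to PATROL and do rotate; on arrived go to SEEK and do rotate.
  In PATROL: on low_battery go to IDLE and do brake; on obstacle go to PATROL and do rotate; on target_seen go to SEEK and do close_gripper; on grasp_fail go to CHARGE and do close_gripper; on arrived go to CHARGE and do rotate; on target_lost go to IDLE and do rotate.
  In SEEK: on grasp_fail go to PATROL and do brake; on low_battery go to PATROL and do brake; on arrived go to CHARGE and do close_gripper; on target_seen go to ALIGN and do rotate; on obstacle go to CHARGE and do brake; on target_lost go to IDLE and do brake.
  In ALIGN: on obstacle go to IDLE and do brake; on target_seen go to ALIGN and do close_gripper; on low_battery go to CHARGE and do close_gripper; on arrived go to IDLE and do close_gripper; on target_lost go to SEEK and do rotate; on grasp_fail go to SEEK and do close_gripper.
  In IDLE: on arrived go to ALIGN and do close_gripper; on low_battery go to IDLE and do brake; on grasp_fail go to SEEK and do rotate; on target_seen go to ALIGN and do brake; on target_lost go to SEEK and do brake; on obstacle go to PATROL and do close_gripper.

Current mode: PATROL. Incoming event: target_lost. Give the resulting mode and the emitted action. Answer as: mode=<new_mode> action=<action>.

current mode = PATROL; filter table to that mode:
  (PATROL, low_battery) → (IDLE, brake)
  (PATROL, obstacle) → (PATROL, rotate)
  (PATROL, target_seen) → (SEEK, close_gripper)
  (PATROL, grasp_fail) → (CHARGE, close_gripper)
  (PATROL, arrived) → (CHARGE, rotate)
  (PATROL, target_lost) → (IDLE, rotate)  ← event matches
event = target_lost selects (IDLE, rotate)

mode=IDLE action=rotate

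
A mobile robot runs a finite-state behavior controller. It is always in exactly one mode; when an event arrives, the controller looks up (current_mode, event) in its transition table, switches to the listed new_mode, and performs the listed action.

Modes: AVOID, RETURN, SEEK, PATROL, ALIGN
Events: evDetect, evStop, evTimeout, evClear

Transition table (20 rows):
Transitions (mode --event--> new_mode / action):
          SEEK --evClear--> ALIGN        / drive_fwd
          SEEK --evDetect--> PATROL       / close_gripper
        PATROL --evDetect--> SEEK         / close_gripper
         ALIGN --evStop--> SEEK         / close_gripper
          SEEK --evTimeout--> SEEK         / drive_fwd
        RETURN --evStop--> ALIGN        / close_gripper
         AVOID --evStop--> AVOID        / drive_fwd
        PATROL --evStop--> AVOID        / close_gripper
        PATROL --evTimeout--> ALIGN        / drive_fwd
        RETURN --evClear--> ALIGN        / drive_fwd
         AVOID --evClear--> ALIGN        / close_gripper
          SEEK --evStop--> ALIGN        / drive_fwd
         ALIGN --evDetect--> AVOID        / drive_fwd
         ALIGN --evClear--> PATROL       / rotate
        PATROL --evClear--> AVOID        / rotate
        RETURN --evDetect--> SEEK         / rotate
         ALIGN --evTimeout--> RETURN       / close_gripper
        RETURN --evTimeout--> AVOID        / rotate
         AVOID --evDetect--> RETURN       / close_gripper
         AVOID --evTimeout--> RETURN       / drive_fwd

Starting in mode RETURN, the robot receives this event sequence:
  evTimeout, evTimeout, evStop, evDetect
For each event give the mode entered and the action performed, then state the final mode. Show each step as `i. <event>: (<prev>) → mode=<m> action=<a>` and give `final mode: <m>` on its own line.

1. evTimeout: (RETURN) → mode=AVOID action=rotate
2. evTimeout: (AVOID) → mode=RETURN action=drive_fwd
3. evStop: (RETURN) → mode=ALIGN action=close_gripper
4. evDetect: (ALIGN) → mode=AVOID action=drive_fwd

final mode: AVOID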